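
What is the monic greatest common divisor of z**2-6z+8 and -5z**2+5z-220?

By polynomial division,
  z**2-6z+8 = (-1/5)(-5z**2+5z-220) + (-5z-36)
  -5z**2+5z-220 = (z-41/5)(-5z-36) + (-2576/5)
  -5z-36 = ((25/2576)z+45/644)(-2576/5) + (0)
The last nonzero remainder is the constant -2576/5, so the polynomials are coprime and gcd = 1.

1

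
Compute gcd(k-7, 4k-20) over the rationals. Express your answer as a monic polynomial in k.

1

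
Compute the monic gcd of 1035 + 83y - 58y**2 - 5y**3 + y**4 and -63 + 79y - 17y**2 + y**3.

Apply the Euclidean algorithm:
  y**4 - 5y**3 - 58y**2 + 83y + 1035 = (y + 12)(y**3 - 17y**2 + 79y - 63) + (67y**2 - 802y + 1791)
  y**3 - 17y**2 + 79y - 63 = ((1/67)y - 337/4489)(67y**2 - 802y + 1791) + (-(35640/4489)y + 320760/4489)
  67y**2 - 802y + 1791 = (-(300763/35640)y + 893311/35640)(-(35640/4489)y + 320760/4489) + (0)
Last nonzero remainder: -(35640/4489)y + 320760/4489. Dividing through by -35640/4489 gives the monic gcd y - 9.

-9 + y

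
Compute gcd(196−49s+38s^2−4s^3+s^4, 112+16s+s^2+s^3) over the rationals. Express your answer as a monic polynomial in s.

Apply the Euclidean algorithm:
  s^4−4s^3+38s^2−49s+196 = (s−5)(s^3+s^2+16s+112) + (27s^2−81s+756)
  s^3+s^2+16s+112 = ((1/27)s+4/27)(27s^2−81s+756) + (0)
Last nonzero remainder: 27s^2−81s+756. Dividing through by 27 gives the monic gcd s^2−3s+28.

28−3s+s^2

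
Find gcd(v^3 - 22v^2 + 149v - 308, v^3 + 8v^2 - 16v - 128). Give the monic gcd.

v - 4

Apply the Euclidean algorithm:
  v^3 - 22v^2 + 149v - 308 = (v^3 + 8v^2 - 16v - 128) + (-30v^2 + 165v - 180)
  v^3 + 8v^2 - 16v - 128 = (-(1/30)v - 9/20)(-30v^2 + 165v - 180) + ((209/4)v - 209)
  -30v^2 + 165v - 180 = (-(120/209)v + 180/209)((209/4)v - 209) + (0)
Last nonzero remainder: (209/4)v - 209. Dividing through by 209/4 gives the monic gcd v - 4.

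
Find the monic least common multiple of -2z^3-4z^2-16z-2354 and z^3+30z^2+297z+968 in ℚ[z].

z^5+21z^4+134z^3+1505z^2+23067z+103576

Repeated division with remainder:
  -2z^3-4z^2-16z-2354 = (-2)(z^3+30z^2+297z+968) + (56z^2+578z-418)
  z^3+30z^2+297z+968 = ((1/56)z+551/1568)(56z^2+578z-418) + ((79461/784)z+874071/784)
  56z^2+578z-418 = ((43904/79461)z-29792/79461)((79461/784)z+874071/784) + (0)
Last nonzero remainder: (79461/784)z+874071/784. Dividing through by 79461/784 gives the monic gcd z+11.
Then lcm(f, g) = f·g / gcd(f, g); expanding and making the result monic gives the answer.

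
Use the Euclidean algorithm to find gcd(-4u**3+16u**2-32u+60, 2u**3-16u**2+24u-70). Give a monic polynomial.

By polynomial division,
  -4u**3+16u**2-32u+60 = (-2)(2u**3-16u**2+24u-70) + (-16u**2+16u-80)
  2u**3-16u**2+24u-70 = (-(1/8)u+7/8)(-16u**2+16u-80) + (0)
Last nonzero remainder: -16u**2+16u-80. Dividing through by -16 gives the monic gcd u**2-u+5.

u**2-u+5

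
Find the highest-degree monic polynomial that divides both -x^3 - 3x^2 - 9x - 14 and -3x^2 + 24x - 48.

By polynomial division,
  -x^3 - 3x^2 - 9x - 14 = ((1/3)x + 11/3)(-3x^2 + 24x - 48) + (-81x + 162)
  -3x^2 + 24x - 48 = ((1/27)x - 2/9)(-81x + 162) + (-12)
  -81x + 162 = ((27/4)x - 27/2)(-12) + (0)
The last nonzero remainder is the constant -12, so the polynomials are coprime and gcd = 1.

1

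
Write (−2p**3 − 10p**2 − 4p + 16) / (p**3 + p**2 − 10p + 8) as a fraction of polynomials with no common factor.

(−2p − 4)/(p − 2)

Repeated division with remainder:
  −2p**3 − 10p**2 − 4p + 16 = (−2)(p**3 + p**2 − 10p + 8) + (−8p**2 − 24p + 32)
  p**3 + p**2 − 10p + 8 = (−(1/8)p + 1/4)(−8p**2 − 24p + 32) + (0)
Last nonzero remainder: −8p**2 − 24p + 32. Dividing through by −8 gives the monic gcd p**2 + 3p − 4.
Cancel p**2 + 3p − 4 from numerator and denominator to get the reduced form.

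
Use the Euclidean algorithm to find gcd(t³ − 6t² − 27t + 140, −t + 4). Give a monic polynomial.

Apply the Euclidean algorithm:
  t³ − 6t² − 27t + 140 = (−t² + 2t + 35)(−t + 4) + (0)
Last nonzero remainder: −t + 4. Dividing through by −1 gives the monic gcd t − 4.

t − 4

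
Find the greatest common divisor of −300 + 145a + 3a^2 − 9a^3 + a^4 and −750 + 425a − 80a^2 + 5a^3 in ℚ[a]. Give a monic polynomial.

25 − 10a + a^2

Euclidean algorithm in ℚ[a]:
  a^4 − 9a^3 + 3a^2 + 145a − 300 = ((1/5)a + 7/5)(5a^3 − 80a^2 + 425a − 750) + (30a^2 − 300a + 750)
  5a^3 − 80a^2 + 425a − 750 = ((1/6)a − 1)(30a^2 − 300a + 750) + (0)
Last nonzero remainder: 30a^2 − 300a + 750. Dividing through by 30 gives the monic gcd a^2 − 10a + 25.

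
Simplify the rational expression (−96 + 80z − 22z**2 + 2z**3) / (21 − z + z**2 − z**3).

Euclidean algorithm in ℚ[z]:
  2z**3 − 22z**2 + 80z − 96 = (−2)(−z**3 + z**2 − z + 21) + (−20z**2 + 78z − 54)
  −z**3 + z**2 − z + 21 = ((1/20)z + 29/200)(−20z**2 + 78z − 54) + (−(961/100)z + 2883/100)
  −20z**2 + 78z − 54 = ((2000/961)z − 1800/961)(−(961/100)z + 2883/100) + (0)
Last nonzero remainder: −(961/100)z + 2883/100. Dividing through by −961/100 gives the monic gcd z − 3.
Cancel z − 3 from numerator and denominator to get the reduced form.

(−32 + 16z − 2z**2)/(7 + 2z + z**2)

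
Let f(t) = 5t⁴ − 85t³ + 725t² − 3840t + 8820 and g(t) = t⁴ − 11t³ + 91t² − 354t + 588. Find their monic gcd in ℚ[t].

Euclidean algorithm in ℚ[t]:
  5t⁴ − 85t³ + 725t² − 3840t + 8820 = (5)(t⁴ − 11t³ + 91t² − 354t + 588) + (−30t³ + 270t² − 2070t + 5880)
  t⁴ − 11t³ + 91t² − 354t + 588 = (−(1/30)t + 1/15)(−30t³ + 270t² − 2070t + 5880) + (4t² − 20t + 196)
  −30t³ + 270t² − 2070t + 5880 = (−(15/2)t + 30)(4t² − 20t + 196) + (0)
Last nonzero remainder: 4t² − 20t + 196. Dividing through by 4 gives the monic gcd t² − 5t + 49.

t² − 5t + 49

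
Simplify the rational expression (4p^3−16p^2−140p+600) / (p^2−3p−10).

Euclidean algorithm in ℚ[p]:
  4p^3−16p^2−140p+600 = (4p−4)(p^2−3p−10) + (−112p+560)
  p^2−3p−10 = (−(1/112)p−1/56)(−112p+560) + (0)
Last nonzero remainder: −112p+560. Dividing through by −112 gives the monic gcd p−5.
Cancel p−5 from numerator and denominator to get the reduced form.

(4p^2+4p−120)/(p+2)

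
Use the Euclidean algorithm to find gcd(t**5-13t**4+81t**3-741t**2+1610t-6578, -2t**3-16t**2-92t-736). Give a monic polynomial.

Apply the Euclidean algorithm:
  t**5-13t**4+81t**3-741t**2+1610t-6578 = (-(1/2)t**2+(21/2)t-203/2)(-2t**3-16t**2-92t-736) + (-1767t**2-81282)
  -2t**3-16t**2-92t-736 = ((2/1767)t+16/1767)(-1767t**2-81282) + (0)
Last nonzero remainder: -1767t**2-81282. Dividing through by -1767 gives the monic gcd t**2+46.

t**2+46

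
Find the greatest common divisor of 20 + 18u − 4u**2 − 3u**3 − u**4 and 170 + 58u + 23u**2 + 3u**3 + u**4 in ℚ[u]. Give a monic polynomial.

By polynomial division,
  −u**4 − 3u**3 − 4u**2 + 18u + 20 = (−1)(u**4 + 3u**3 + 23u**2 + 58u + 170) + (19u**2 + 76u + 190)
  u**4 + 3u**3 + 23u**2 + 58u + 170 = ((1/19)u**2 − (1/19)u + 17/19)(19u**2 + 76u + 190) + (0)
Last nonzero remainder: 19u**2 + 76u + 190. Dividing through by 19 gives the monic gcd u**2 + 4u + 10.

10 + 4u + u**2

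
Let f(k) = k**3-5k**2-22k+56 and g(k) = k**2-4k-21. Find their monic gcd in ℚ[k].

k-7

By polynomial division,
  k**3-5k**2-22k+56 = (k-1)(k**2-4k-21) + (-5k+35)
  k**2-4k-21 = (-(1/5)k-3/5)(-5k+35) + (0)
Last nonzero remainder: -5k+35. Dividing through by -5 gives the monic gcd k-7.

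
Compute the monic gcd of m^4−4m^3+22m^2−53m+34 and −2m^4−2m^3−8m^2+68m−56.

By polynomial division,
  m^4−4m^3+22m^2−53m+34 = (−1/2)(−2m^4−2m^3−8m^2+68m−56) + (−5m^3+18m^2−19m+6)
  −2m^4−2m^3−8m^2+68m−56 = ((2/5)m+46/25)(−5m^3+18m^2−19m+6) + (−(838/25)m^2+(2514/25)m−1676/25)
  −5m^3+18m^2−19m+6 = ((125/838)m−75/838)(−(838/25)m^2+(2514/25)m−1676/25) + (0)
Last nonzero remainder: −(838/25)m^2+(2514/25)m−1676/25. Dividing through by −838/25 gives the monic gcd m^2−3m+2.

m^2−3m+2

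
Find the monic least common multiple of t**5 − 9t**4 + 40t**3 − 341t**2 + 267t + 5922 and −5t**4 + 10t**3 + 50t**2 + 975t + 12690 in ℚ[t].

t**7 − 12t**6 + 13t**5 + 25t**4 − 870t**3 + 23535t**2 − 32184t − 319788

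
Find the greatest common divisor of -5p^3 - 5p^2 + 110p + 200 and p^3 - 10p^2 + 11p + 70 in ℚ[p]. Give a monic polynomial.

Euclidean algorithm in ℚ[p]:
  -5p^3 - 5p^2 + 110p + 200 = (-5)(p^3 - 10p^2 + 11p + 70) + (-55p^2 + 165p + 550)
  p^3 - 10p^2 + 11p + 70 = (-(1/55)p + 7/55)(-55p^2 + 165p + 550) + (0)
Last nonzero remainder: -55p^2 + 165p + 550. Dividing through by -55 gives the monic gcd p^2 - 3p - 10.

p^2 - 3p - 10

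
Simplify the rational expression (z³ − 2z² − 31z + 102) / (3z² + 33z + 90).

(z² − 8z + 17)/(3z + 15)

Euclidean algorithm in ℚ[z]:
  z³ − 2z² − 31z + 102 = ((1/3)z − 13/3)(3z² + 33z + 90) + (82z + 492)
  3z² + 33z + 90 = ((3/82)z + 15/82)(82z + 492) + (0)
Last nonzero remainder: 82z + 492. Dividing through by 82 gives the monic gcd z + 6.
Cancel z + 6 from numerator and denominator to get the reduced form.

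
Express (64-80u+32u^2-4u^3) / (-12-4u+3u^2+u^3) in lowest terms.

(-32+24u-4u^2)/(6+5u+u^2)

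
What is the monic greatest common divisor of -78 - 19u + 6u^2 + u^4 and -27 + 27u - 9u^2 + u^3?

-3 + u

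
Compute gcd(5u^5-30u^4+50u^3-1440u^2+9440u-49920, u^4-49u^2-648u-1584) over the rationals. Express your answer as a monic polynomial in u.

u^2+8u+48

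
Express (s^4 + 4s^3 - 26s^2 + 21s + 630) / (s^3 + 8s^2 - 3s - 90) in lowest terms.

Apply the Euclidean algorithm:
  s^4 + 4s^3 - 26s^2 + 21s + 630 = (s - 4)(s^3 + 8s^2 - 3s - 90) + (9s^2 + 99s + 270)
  s^3 + 8s^2 - 3s - 90 = ((1/9)s - 1/3)(9s^2 + 99s + 270) + (0)
Last nonzero remainder: 9s^2 + 99s + 270. Dividing through by 9 gives the monic gcd s^2 + 11s + 30.
Cancel s^2 + 11s + 30 from numerator and denominator to get the reduced form.

(s^2 - 7s + 21)/(s - 3)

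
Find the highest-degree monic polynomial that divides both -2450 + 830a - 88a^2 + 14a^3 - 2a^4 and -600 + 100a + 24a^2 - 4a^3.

-5 + a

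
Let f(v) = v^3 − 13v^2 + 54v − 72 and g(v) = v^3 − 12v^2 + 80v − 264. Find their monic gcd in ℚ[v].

By polynomial division,
  v^3 − 13v^2 + 54v − 72 = (v^3 − 12v^2 + 80v − 264) + (−v^2 − 26v + 192)
  v^3 − 12v^2 + 80v − 264 = (−v + 38)(−v^2 − 26v + 192) + (1260v − 7560)
  −v^2 − 26v + 192 = (−(1/1260)v − 8/315)(1260v − 7560) + (0)
Last nonzero remainder: 1260v − 7560. Dividing through by 1260 gives the monic gcd v − 6.

v − 6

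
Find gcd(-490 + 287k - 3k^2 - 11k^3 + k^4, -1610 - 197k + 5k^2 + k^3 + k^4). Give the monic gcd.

-35 - 2k + k^2

Euclidean algorithm in ℚ[k]:
  k^4 - 11k^3 - 3k^2 + 287k - 490 = (k^4 + k^3 + 5k^2 - 197k - 1610) + (-12k^3 - 8k^2 + 484k + 1120)
  k^4 + k^3 + 5k^2 - 197k - 1610 = (-(1/12)k - 1/36)(-12k^3 - 8k^2 + 484k + 1120) + ((406/9)k^2 - (812/9)k - 14210/9)
  -12k^3 - 8k^2 + 484k + 1120 = (-(54/203)k - 144/203)((406/9)k^2 - (812/9)k - 14210/9) + (0)
Last nonzero remainder: (406/9)k^2 - (812/9)k - 14210/9. Dividing through by 406/9 gives the monic gcd k^2 - 2k - 35.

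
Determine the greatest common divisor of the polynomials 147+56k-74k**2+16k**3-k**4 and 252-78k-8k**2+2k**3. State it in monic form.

By polynomial division,
  -k**4+16k**3-74k**2+56k+147 = (-(1/2)k+6)(2k**3-8k**2-78k+252) + (-65k**2+650k-1365)
  2k**3-8k**2-78k+252 = (-(2/65)k-12/65)(-65k**2+650k-1365) + (0)
Last nonzero remainder: -65k**2+650k-1365. Dividing through by -65 gives the monic gcd k**2-10k+21.

21-10k+k**2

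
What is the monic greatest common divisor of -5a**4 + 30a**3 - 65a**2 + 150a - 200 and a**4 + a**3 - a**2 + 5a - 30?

a**3 - 2a**2 + 5a - 10

Euclidean algorithm in ℚ[a]:
  -5a**4 + 30a**3 - 65a**2 + 150a - 200 = (-5)(a**4 + a**3 - a**2 + 5a - 30) + (35a**3 - 70a**2 + 175a - 350)
  a**4 + a**3 - a**2 + 5a - 30 = ((1/35)a + 3/35)(35a**3 - 70a**2 + 175a - 350) + (0)
Last nonzero remainder: 35a**3 - 70a**2 + 175a - 350. Dividing through by 35 gives the monic gcd a**3 - 2a**2 + 5a - 10.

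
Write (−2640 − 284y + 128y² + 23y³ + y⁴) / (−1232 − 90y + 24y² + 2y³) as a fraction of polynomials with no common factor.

(−240 − 4y + 12y² + y³)/(−112 + 2y + 2y²)

Euclidean algorithm in ℚ[y]:
  y⁴ + 23y³ + 128y² − 284y − 2640 = ((1/2)y + 11/2)(2y³ + 24y² − 90y − 1232) + (41y² + 827y + 4136)
  2y³ + 24y² − 90y − 1232 = ((2/41)y − 670/1681)(41y² + 827y + 4136) + ((63648/1681)y + 700128/1681)
  41y² + 827y + 4136 = ((68921/63648)y + 79007/7956)((63648/1681)y + 700128/1681) + (0)
Last nonzero remainder: (63648/1681)y + 700128/1681. Dividing through by 63648/1681 gives the monic gcd y + 11.
Cancel y + 11 from numerator and denominator to get the reduced form.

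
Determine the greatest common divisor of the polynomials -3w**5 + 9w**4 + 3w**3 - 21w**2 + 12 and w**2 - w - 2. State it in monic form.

w**2 - w - 2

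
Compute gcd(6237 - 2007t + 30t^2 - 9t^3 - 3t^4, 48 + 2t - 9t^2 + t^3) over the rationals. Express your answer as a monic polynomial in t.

Apply the Euclidean algorithm:
  -3t^4 - 9t^3 + 30t^2 - 2007t + 6237 = (-3t - 36)(t^3 - 9t^2 + 2t + 48) + (-288t^2 - 1791t + 7965)
  t^3 - 9t^2 + 2t + 48 = (-(1/288)t + 487/9216)(-288t^2 - 1791t + 7965) + ((127281/1024)t - 381843/1024)
  -288t^2 - 1791t + 7965 = (-(98304/42427)t - 906240/42427)((127281/1024)t - 381843/1024) + (0)
Last nonzero remainder: (127281/1024)t - 381843/1024. Dividing through by 127281/1024 gives the monic gcd t - 3.

-3 + t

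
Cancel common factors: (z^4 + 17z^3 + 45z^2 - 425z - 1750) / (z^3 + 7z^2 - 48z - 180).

(z^3 + 7z^2 - 25z - 175)/(z^2 - 3z - 18)

Repeated division with remainder:
  z^4 + 17z^3 + 45z^2 - 425z - 1750 = (z + 10)(z^3 + 7z^2 - 48z - 180) + (23z^2 + 235z + 50)
  z^3 + 7z^2 - 48z - 180 = ((1/23)z - 74/529)(23z^2 + 235z + 50) + (-(9152/529)z - 91520/529)
  23z^2 + 235z + 50 = (-(12167/9152)z - 2645/9152)(-(9152/529)z - 91520/529) + (0)
Last nonzero remainder: -(9152/529)z - 91520/529. Dividing through by -9152/529 gives the monic gcd z + 10.
Cancel z + 10 from numerator and denominator to get the reduced form.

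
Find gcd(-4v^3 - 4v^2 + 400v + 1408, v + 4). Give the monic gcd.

Apply the Euclidean algorithm:
  -4v^3 - 4v^2 + 400v + 1408 = (-4v^2 + 12v + 352)(v + 4) + (0)
The last nonzero remainder v + 4 is already monic.

v + 4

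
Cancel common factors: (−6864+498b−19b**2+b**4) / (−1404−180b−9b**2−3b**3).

Euclidean algorithm in ℚ[b]:
  b**4−19b**2+498b−6864 = (−(1/3)b+1)(−3b**3−9b**2−180b−1404) + (−70b**2+210b−5460)
  −3b**3−9b**2−180b−1404 = ((3/70)b+9/35)(−70b**2+210b−5460) + (0)
Last nonzero remainder: −70b**2+210b−5460. Dividing through by −70 gives the monic gcd b**2−3b+78.
Cancel b**2−3b+78 from numerator and denominator to get the reduced form.

(88−3b−b**2)/(18+3b)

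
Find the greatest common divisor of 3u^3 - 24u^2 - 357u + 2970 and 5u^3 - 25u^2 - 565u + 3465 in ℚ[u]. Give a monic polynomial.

u^2 + 2u - 99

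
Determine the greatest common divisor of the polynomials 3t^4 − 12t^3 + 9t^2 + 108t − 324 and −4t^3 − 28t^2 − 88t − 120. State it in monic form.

t + 3

Apply the Euclidean algorithm:
  3t^4 − 12t^3 + 9t^2 + 108t − 324 = (−(3/4)t + 33/4)(−4t^3 − 28t^2 − 88t − 120) + (174t^2 + 744t + 666)
  −4t^3 − 28t^2 − 88t − 120 = (−(2/87)t − 158/2523)(174t^2 + 744t + 666) + (−(21948/841)t − 65844/841)
  174t^2 + 744t + 666 = (−(24389/3658)t − 31117/3658)(−(21948/841)t − 65844/841) + (0)
Last nonzero remainder: −(21948/841)t − 65844/841. Dividing through by −21948/841 gives the monic gcd t + 3.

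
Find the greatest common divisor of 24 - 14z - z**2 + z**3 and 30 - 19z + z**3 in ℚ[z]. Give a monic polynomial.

Repeated division with remainder:
  z**3 - z**2 - 14z + 24 = (z**3 - 19z + 30) + (-z**2 + 5z - 6)
  z**3 - 19z + 30 = (-z - 5)(-z**2 + 5z - 6) + (0)
Last nonzero remainder: -z**2 + 5z - 6. Dividing through by -1 gives the monic gcd z**2 - 5z + 6.

6 - 5z + z**2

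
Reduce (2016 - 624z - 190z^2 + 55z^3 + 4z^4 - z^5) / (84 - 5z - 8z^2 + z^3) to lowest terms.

Repeated division with remainder:
  -z^5 + 4z^4 + 55z^3 - 190z^2 - 624z + 2016 = (-z^2 - 4z + 18)(z^3 - 8z^2 - 5z + 84) + (18z^2 - 198z + 504)
  z^3 - 8z^2 - 5z + 84 = ((1/18)z + 1/6)(18z^2 - 198z + 504) + (0)
Last nonzero remainder: 18z^2 - 198z + 504. Dividing through by 18 gives the monic gcd z^2 - 11z + 28.
Cancel z^2 - 11z + 28 from numerator and denominator to get the reduced form.

(72 + 6z - 7z^2 - z^3)/(3 + z)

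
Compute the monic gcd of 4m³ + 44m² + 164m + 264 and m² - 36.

By polynomial division,
  4m³ + 44m² + 164m + 264 = (4m + 44)(m² - 36) + (308m + 1848)
  m² - 36 = ((1/308)m - 3/154)(308m + 1848) + (0)
Last nonzero remainder: 308m + 1848. Dividing through by 308 gives the monic gcd m + 6.

m + 6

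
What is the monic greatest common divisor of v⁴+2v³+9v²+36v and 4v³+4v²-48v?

v

Euclidean algorithm in ℚ[v]:
  v⁴+2v³+9v²+36v = ((1/4)v+1/4)(4v³+4v²-48v) + (20v²+48v)
  4v³+4v²-48v = ((1/5)v-7/25)(20v²+48v) + (-(864/25)v)
  20v²+48v = (-(125/216)v-25/18)(-(864/25)v) + (0)
Last nonzero remainder: -(864/25)v. Dividing through by -864/25 gives the monic gcd v.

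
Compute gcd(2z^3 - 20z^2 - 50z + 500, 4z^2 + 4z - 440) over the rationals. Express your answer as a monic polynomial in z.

z - 10

Apply the Euclidean algorithm:
  2z^3 - 20z^2 - 50z + 500 = ((1/2)z - 11/2)(4z^2 + 4z - 440) + (192z - 1920)
  4z^2 + 4z - 440 = ((1/48)z + 11/48)(192z - 1920) + (0)
Last nonzero remainder: 192z - 1920. Dividing through by 192 gives the monic gcd z - 10.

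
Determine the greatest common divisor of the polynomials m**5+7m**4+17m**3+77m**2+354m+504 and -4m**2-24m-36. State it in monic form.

Repeated division with remainder:
  m**5+7m**4+17m**3+77m**2+354m+504 = (-(1/4)m**3-(1/4)m**2-(1/2)m-14)(-4m**2-24m-36) + (0)
Last nonzero remainder: -4m**2-24m-36. Dividing through by -4 gives the monic gcd m**2+6m+9.

m**2+6m+9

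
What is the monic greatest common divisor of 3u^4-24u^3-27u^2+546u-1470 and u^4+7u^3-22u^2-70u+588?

By polynomial division,
  3u^4-24u^3-27u^2+546u-1470 = (3)(u^4+7u^3-22u^2-70u+588) + (-45u^3+39u^2+756u-3234)
  u^4+7u^3-22u^2-70u+588 = (-(1/45)u-118/675)(-45u^3+39u^2+756u-3234) + ((364/225)u^2-(728/75)u+5096/225)
  -45u^3+39u^2+756u-3234 = (-(10125/364)u-7425/52)((364/225)u^2-(728/75)u+5096/225) + (0)
Last nonzero remainder: (364/225)u^2-(728/75)u+5096/225. Dividing through by 364/225 gives the monic gcd u^2-6u+14.

u^2-6u+14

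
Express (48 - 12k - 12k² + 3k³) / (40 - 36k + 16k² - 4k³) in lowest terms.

Repeated division with remainder:
  3k³ - 12k² - 12k + 48 = (-3/4)(-4k³ + 16k² - 36k + 40) + (-39k + 78)
  -4k³ + 16k² - 36k + 40 = ((4/39)k² - (8/39)k + 20/39)(-39k + 78) + (0)
Last nonzero remainder: -39k + 78. Dividing through by -39 gives the monic gcd k - 2.
Cancel k - 2 from numerator and denominator to get the reduced form.

(24 + 6k - 3k²)/(20 - 8k + 4k²)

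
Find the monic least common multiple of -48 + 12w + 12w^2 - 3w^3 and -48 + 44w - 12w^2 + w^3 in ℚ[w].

Euclidean algorithm in ℚ[w]:
  -3w^3 + 12w^2 + 12w - 48 = (-3)(w^3 - 12w^2 + 44w - 48) + (-24w^2 + 144w - 192)
  w^3 - 12w^2 + 44w - 48 = (-(1/24)w + 1/4)(-24w^2 + 144w - 192) + (0)
Last nonzero remainder: -24w^2 + 144w - 192. Dividing through by -24 gives the monic gcd w^2 - 6w + 8.
Then lcm(f, g) = f·g / gcd(f, g); expanding and making the result monic gives the answer.

-96 + 40w + 20w^2 - 10w^3 + w^4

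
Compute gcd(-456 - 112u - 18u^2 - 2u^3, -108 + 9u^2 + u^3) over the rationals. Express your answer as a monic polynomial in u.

By polynomial division,
  -2u^3 - 18u^2 - 112u - 456 = (-2)(u^3 + 9u^2 - 108) + (-112u - 672)
  u^3 + 9u^2 - 108 = (-(1/112)u^2 - (3/112)u + 9/56)(-112u - 672) + (0)
Last nonzero remainder: -112u - 672. Dividing through by -112 gives the monic gcd u + 6.

6 + u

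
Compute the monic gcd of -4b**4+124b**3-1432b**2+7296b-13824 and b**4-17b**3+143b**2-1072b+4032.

Repeated division with remainder:
  -4b**4+124b**3-1432b**2+7296b-13824 = (-4)(b**4-17b**3+143b**2-1072b+4032) + (56b**3-860b**2+3008b+2304)
  b**4-17b**3+143b**2-1072b+4032 = ((1/56)b-23/784)(56b**3-860b**2+3008b+2304) + ((12555/196)b**2-(50220/49)b+200880/49)
  56b**3-860b**2+3008b+2304 = ((10976/12555)b+784/1395)((12555/196)b**2-(50220/49)b+200880/49) + (0)
Last nonzero remainder: (12555/196)b**2-(50220/49)b+200880/49. Dividing through by 12555/196 gives the monic gcd b**2-16b+64.

b**2-16b+64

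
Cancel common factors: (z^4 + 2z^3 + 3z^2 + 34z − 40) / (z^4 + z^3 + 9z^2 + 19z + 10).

By polynomial division,
  z^4 + 2z^3 + 3z^2 + 34z − 40 = (z^4 + z^3 + 9z^2 + 19z + 10) + (z^3 − 6z^2 + 15z − 50)
  z^4 + z^3 + 9z^2 + 19z + 10 = (z + 7)(z^3 − 6z^2 + 15z − 50) + (36z^2 − 36z + 360)
  z^3 − 6z^2 + 15z − 50 = ((1/36)z − 5/36)(36z^2 − 36z + 360) + (0)
Last nonzero remainder: 36z^2 − 36z + 360. Dividing through by 36 gives the monic gcd z^2 − z + 10.
Cancel z^2 − z + 10 from numerator and denominator to get the reduced form.

(z^2 + 3z − 4)/(z^2 + 2z + 1)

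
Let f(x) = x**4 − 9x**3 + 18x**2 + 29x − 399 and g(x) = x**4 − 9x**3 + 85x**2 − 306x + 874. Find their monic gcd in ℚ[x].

Apply the Euclidean algorithm:
  x**4 − 9x**3 + 18x**2 + 29x − 399 = (x**4 − 9x**3 + 85x**2 − 306x + 874) + (−67x**2 + 335x − 1273)
  x**4 − 9x**3 + 85x**2 − 306x + 874 = (−(1/67)x**2 + (4/67)x − 46/67)(−67x**2 + 335x − 1273) + (0)
Last nonzero remainder: −67x**2 + 335x − 1273. Dividing through by −67 gives the monic gcd x**2 − 5x + 19.

x**2 − 5x + 19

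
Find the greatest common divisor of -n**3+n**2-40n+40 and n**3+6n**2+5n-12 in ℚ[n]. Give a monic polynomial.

Repeated division with remainder:
  -n**3+n**2-40n+40 = (-1)(n**3+6n**2+5n-12) + (7n**2-35n+28)
  n**3+6n**2+5n-12 = ((1/7)n+11/7)(7n**2-35n+28) + (56n-56)
  7n**2-35n+28 = ((1/8)n-1/2)(56n-56) + (0)
Last nonzero remainder: 56n-56. Dividing through by 56 gives the monic gcd n-1.

n-1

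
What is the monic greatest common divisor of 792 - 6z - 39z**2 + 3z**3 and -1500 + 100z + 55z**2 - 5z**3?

-6 + z

Apply the Euclidean algorithm:
  3z**3 - 39z**2 - 6z + 792 = (-3/5)(-5z**3 + 55z**2 + 100z - 1500) + (-6z**2 + 54z - 108)
  -5z**3 + 55z**2 + 100z - 1500 = ((5/6)z - 5/3)(-6z**2 + 54z - 108) + (280z - 1680)
  -6z**2 + 54z - 108 = (-(3/140)z + 9/140)(280z - 1680) + (0)
Last nonzero remainder: 280z - 1680. Dividing through by 280 gives the monic gcd z - 6.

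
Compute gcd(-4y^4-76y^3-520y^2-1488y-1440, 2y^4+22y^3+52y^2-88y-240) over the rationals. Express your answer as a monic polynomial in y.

y^3+13y^2+52y+60

By polynomial division,
  -4y^4-76y^3-520y^2-1488y-1440 = (-2)(2y^4+22y^3+52y^2-88y-240) + (-32y^3-416y^2-1664y-1920)
  2y^4+22y^3+52y^2-88y-240 = (-(1/16)y+1/8)(-32y^3-416y^2-1664y-1920) + (0)
Last nonzero remainder: -32y^3-416y^2-1664y-1920. Dividing through by -32 gives the monic gcd y^3+13y^2+52y+60.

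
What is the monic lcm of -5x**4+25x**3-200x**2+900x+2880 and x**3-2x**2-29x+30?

Apply the Euclidean algorithm:
  -5x**4+25x**3-200x**2+900x+2880 = (-5x+15)(x**3-2x**2-29x+30) + (-315x**2+1485x+2430)
  x**3-2x**2-29x+30 = (-(1/315)x-19/2205)(-315x**2+1485x+2430) + (-(416/49)x+2496/49)
  -315x**2+1485x+2430 = ((15435/416)x+19845/416)(-(416/49)x+2496/49) + (0)
Last nonzero remainder: -(416/49)x+2496/49. Dividing through by -416/49 gives the monic gcd x-6.
Then lcm(f, g) = f·g / gcd(f, g); expanding and making the result monic gives the answer.

x**6-x**5+15x**4+5x**3-1496x**2-1404x+2880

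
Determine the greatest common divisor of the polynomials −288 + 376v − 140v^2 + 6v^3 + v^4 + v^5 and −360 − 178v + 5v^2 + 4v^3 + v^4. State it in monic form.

By polynomial division,
  v^5 + v^4 + 6v^3 − 140v^2 + 376v − 288 = (v − 3)(v^4 + 4v^3 + 5v^2 − 178v − 360) + (13v^3 + 53v^2 + 202v − 1368)
  v^4 + 4v^3 + 5v^2 − 178v − 360 = ((1/13)v − 1/169)(13v^3 + 53v^2 + 202v − 1368) + (−(1728/169)v^2 − (12096/169)v − 62208/169)
  13v^3 + 53v^2 + 202v − 1368 = (−(2197/1728)v + 3211/864)(−(1728/169)v^2 − (12096/169)v − 62208/169) + (0)
Last nonzero remainder: −(1728/169)v^2 − (12096/169)v − 62208/169. Dividing through by −1728/169 gives the monic gcd v^2 + 7v + 36.

36 + 7v + v^2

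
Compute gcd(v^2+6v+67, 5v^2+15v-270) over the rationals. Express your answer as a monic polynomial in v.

Euclidean algorithm in ℚ[v]:
  v^2+6v+67 = (1/5)(5v^2+15v-270) + (3v+121)
  5v^2+15v-270 = ((5/3)v-560/9)(3v+121) + (65330/9)
  3v+121 = ((27/65330)v+1089/65330)(65330/9) + (0)
The last nonzero remainder is the constant 65330/9, so the polynomials are coprime and gcd = 1.

1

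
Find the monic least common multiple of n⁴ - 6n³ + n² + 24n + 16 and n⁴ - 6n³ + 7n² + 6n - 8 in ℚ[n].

Apply the Euclidean algorithm:
  n⁴ - 6n³ + n² + 24n + 16 = (n⁴ - 6n³ + 7n² + 6n - 8) + (-6n² + 18n + 24)
  n⁴ - 6n³ + 7n² + 6n - 8 = (-(1/6)n² + (1/2)n - 1/3)(-6n² + 18n + 24) + (0)
Last nonzero remainder: -6n² + 18n + 24. Dividing through by -6 gives the monic gcd n² - 3n - 4.
Then lcm(f, g) = f·g / gcd(f, g); expanding and making the result monic gives the answer.

n⁶ - 9n⁵ + 21n⁴ + 9n³ - 54n² + 32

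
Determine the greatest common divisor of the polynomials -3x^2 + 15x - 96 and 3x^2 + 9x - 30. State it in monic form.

1

Repeated division with remainder:
  -3x^2 + 15x - 96 = (-1)(3x^2 + 9x - 30) + (24x - 126)
  3x^2 + 9x - 30 = ((1/8)x + 33/32)(24x - 126) + (1599/16)
  24x - 126 = ((128/533)x - 672/533)(1599/16) + (0)
The last nonzero remainder is the constant 1599/16, so the polynomials are coprime and gcd = 1.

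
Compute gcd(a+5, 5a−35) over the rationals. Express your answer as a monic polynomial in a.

1

Repeated division with remainder:
  a+5 = (1/5)(5a−35) + (12)
  5a−35 = ((5/12)a−35/12)(12) + (0)
The last nonzero remainder is the constant 12, so the polynomials are coprime and gcd = 1.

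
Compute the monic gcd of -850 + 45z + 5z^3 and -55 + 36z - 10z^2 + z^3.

-5 + z

Euclidean algorithm in ℚ[z]:
  5z^3 + 45z - 850 = (5)(z^3 - 10z^2 + 36z - 55) + (50z^2 - 135z - 575)
  z^3 - 10z^2 + 36z - 55 = ((1/50)z - 73/500)(50z^2 - 135z - 575) + ((2779/100)z - 2779/20)
  50z^2 - 135z - 575 = ((5000/2779)z + 11500/2779)((2779/100)z - 2779/20) + (0)
Last nonzero remainder: (2779/100)z - 2779/20. Dividing through by 2779/100 gives the monic gcd z - 5.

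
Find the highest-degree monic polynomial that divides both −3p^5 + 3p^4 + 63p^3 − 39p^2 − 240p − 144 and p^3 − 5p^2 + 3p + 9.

p^2 − 2p − 3

Euclidean algorithm in ℚ[p]:
  −3p^5 + 3p^4 + 63p^3 − 39p^2 − 240p − 144 = (−3p^2 − 12p + 12)(p^3 − 5p^2 + 3p + 9) + (84p^2 − 168p − 252)
  p^3 − 5p^2 + 3p + 9 = ((1/84)p − 1/28)(84p^2 − 168p − 252) + (0)
Last nonzero remainder: 84p^2 − 168p − 252. Dividing through by 84 gives the monic gcd p^2 − 2p − 3.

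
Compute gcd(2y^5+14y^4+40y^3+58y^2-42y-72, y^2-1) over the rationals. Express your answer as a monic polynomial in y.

y^2-1

Euclidean algorithm in ℚ[y]:
  2y^5+14y^4+40y^3+58y^2-42y-72 = (2y^3+14y^2+42y+72)(y^2-1) + (0)
The last nonzero remainder y^2-1 is already monic.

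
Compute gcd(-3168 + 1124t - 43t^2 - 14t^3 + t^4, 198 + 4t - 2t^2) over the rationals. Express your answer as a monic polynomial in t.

By polynomial division,
  t^4 - 14t^3 - 43t^2 + 1124t - 3168 = (-(1/2)t^2 + 6t - 16)(-2t^2 + 4t + 198) + (0)
Last nonzero remainder: -2t^2 + 4t + 198. Dividing through by -2 gives the monic gcd t^2 - 2t - 99.

-99 - 2t + t^2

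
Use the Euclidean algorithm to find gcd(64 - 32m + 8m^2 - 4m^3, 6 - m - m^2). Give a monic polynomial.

-2 + m

Euclidean algorithm in ℚ[m]:
  -4m^3 + 8m^2 - 32m + 64 = (4m - 12)(-m^2 - m + 6) + (-68m + 136)
  -m^2 - m + 6 = ((1/68)m + 3/68)(-68m + 136) + (0)
Last nonzero remainder: -68m + 136. Dividing through by -68 gives the monic gcd m - 2.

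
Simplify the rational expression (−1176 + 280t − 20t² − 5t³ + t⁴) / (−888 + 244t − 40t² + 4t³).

Repeated division with remainder:
  t⁴ − 5t³ − 20t² + 280t − 1176 = ((1/4)t + 5/4)(4t³ − 40t² + 244t − 888) + (−31t² + 197t − 66)
  4t³ − 40t² + 244t − 888 = (−(4/31)t + 452/961)(−31t² + 197t − 66) + ((137256/961)t − 823536/961)
  −31t² + 197t − 66 = (−(29791/137256)t + 10571/137256)((137256/961)t − 823536/961) + (0)
Last nonzero remainder: (137256/961)t − 823536/961. Dividing through by 137256/961 gives the monic gcd t − 6.
Cancel t − 6 from numerator and denominator to get the reduced form.

(196 − 14t + t² + t³)/(148 − 16t + 4t²)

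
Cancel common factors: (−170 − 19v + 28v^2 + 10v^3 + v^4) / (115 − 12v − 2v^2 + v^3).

By polynomial division,
  v^4 + 10v^3 + 28v^2 − 19v − 170 = (v + 12)(v^3 − 2v^2 − 12v + 115) + (64v^2 + 10v − 1550)
  v^3 − 2v^2 − 12v + 115 = ((1/64)v − 69/2048)(64v^2 + 10v − 1550) + ((12857/1024)v + 64285/1024)
  64v^2 + 10v − 1550 = ((65536/12857)v − 317440/12857)((12857/1024)v + 64285/1024) + (0)
Last nonzero remainder: (12857/1024)v + 64285/1024. Dividing through by 12857/1024 gives the monic gcd v + 5.
Cancel v + 5 from numerator and denominator to get the reduced form.

(−34 + 3v + 5v^2 + v^3)/(23 − 7v + v^2)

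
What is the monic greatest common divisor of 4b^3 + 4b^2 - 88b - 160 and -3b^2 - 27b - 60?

By polynomial division,
  4b^3 + 4b^2 - 88b - 160 = (-(4/3)b + 32/3)(-3b^2 - 27b - 60) + (120b + 480)
  -3b^2 - 27b - 60 = (-(1/40)b - 1/8)(120b + 480) + (0)
Last nonzero remainder: 120b + 480. Dividing through by 120 gives the monic gcd b + 4.

b + 4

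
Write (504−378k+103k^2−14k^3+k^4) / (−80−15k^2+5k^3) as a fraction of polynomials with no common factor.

By polynomial division,
  k^4−14k^3+103k^2−378k+504 = ((1/5)k−11/5)(5k^3−15k^2−80) + (70k^2−362k+328)
  5k^3−15k^2−80 = ((1/14)k+38/245)(70k^2−362k+328) + ((8016/245)k−32064/245)
  70k^2−362k+328 = ((8575/4008)k−10045/4008)((8016/245)k−32064/245) + (0)
Last nonzero remainder: (8016/245)k−32064/245. Dividing through by 8016/245 gives the monic gcd k−4.
Cancel k−4 from numerator and denominator to get the reduced form.

(−126+63k−10k^2+k^3)/(20+5k+5k^2)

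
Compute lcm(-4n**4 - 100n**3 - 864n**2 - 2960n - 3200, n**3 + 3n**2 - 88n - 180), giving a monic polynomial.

Apply the Euclidean algorithm:
  -4n**4 - 100n**3 - 864n**2 - 2960n - 3200 = (-4n - 88)(n**3 + 3n**2 - 88n - 180) + (-952n**2 - 11424n - 19040)
  n**3 + 3n**2 - 88n - 180 = (-(1/952)n + 9/952)(-952n**2 - 11424n - 19040) + (0)
Last nonzero remainder: -952n**2 - 11424n - 19040. Dividing through by -952 gives the monic gcd n**2 + 12n + 20.
Then lcm(f, g) = f·g / gcd(f, g); expanding and making the result monic gives the answer.

n**5 + 16n**4 - 9n**3 - 1204n**2 - 5860n - 7200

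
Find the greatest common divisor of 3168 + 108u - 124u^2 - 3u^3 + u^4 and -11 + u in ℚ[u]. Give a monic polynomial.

-11 + u

Apply the Euclidean algorithm:
  u^4 - 3u^3 - 124u^2 + 108u + 3168 = (u^3 + 8u^2 - 36u - 288)(u - 11) + (0)
The last nonzero remainder u - 11 is already monic.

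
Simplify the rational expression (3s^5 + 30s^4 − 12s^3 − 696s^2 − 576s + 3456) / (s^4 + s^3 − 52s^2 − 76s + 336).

(3s^2 + 6s − 72)/(s − 7)

By polynomial division,
  3s^5 + 30s^4 − 12s^3 − 696s^2 − 576s + 3456 = (3s + 27)(s^4 + s^3 − 52s^2 − 76s + 336) + (117s^3 + 936s^2 + 468s − 5616)
  s^4 + s^3 − 52s^2 − 76s + 336 = ((1/117)s − 7/117)(117s^3 + 936s^2 + 468s − 5616) + (0)
Last nonzero remainder: 117s^3 + 936s^2 + 468s − 5616. Dividing through by 117 gives the monic gcd s^3 + 8s^2 + 4s − 48.
Cancel s^3 + 8s^2 + 4s − 48 from numerator and denominator to get the reduced form.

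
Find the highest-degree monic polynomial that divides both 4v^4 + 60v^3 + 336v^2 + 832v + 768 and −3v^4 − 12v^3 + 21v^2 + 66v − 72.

Apply the Euclidean algorithm:
  4v^4 + 60v^3 + 336v^2 + 832v + 768 = (−4/3)(−3v^4 − 12v^3 + 21v^2 + 66v − 72) + (44v^3 + 364v^2 + 920v + 672)
  −3v^4 − 12v^3 + 21v^2 + 66v − 72 = (−(3/44)v + 141/484)(44v^3 + 364v^2 + 920v + 672) + (−(2700/121)v^2 − (18900/121)v − 32400/121)
  44v^3 + 364v^2 + 920v + 672 = (−(1331/675)v − 1694/675)(−(2700/121)v^2 − (18900/121)v − 32400/121) + (0)
Last nonzero remainder: −(2700/121)v^2 − (18900/121)v − 32400/121. Dividing through by −2700/121 gives the monic gcd v^2 + 7v + 12.

v^2 + 7v + 12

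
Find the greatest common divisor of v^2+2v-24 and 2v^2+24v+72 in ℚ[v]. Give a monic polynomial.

By polynomial division,
  v^2+2v-24 = (1/2)(2v^2+24v+72) + (-10v-60)
  2v^2+24v+72 = (-(1/5)v-6/5)(-10v-60) + (0)
Last nonzero remainder: -10v-60. Dividing through by -10 gives the monic gcd v+6.

v+6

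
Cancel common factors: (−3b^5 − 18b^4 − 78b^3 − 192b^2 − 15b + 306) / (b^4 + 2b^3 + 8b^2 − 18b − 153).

(−3b^2 − 3b + 6)/(b − 3)

Euclidean algorithm in ℚ[b]:
  −3b^5 − 18b^4 − 78b^3 − 192b^2 − 15b + 306 = (−3b − 12)(b^4 + 2b^3 + 8b^2 − 18b − 153) + (−30b^3 − 150b^2 − 690b − 1530)
  b^4 + 2b^3 + 8b^2 − 18b − 153 = (−(1/30)b + 1/10)(−30b^3 − 150b^2 − 690b − 1530) + (0)
Last nonzero remainder: −30b^3 − 150b^2 − 690b − 1530. Dividing through by −30 gives the monic gcd b^3 + 5b^2 + 23b + 51.
Cancel b^3 + 5b^2 + 23b + 51 from numerator and denominator to get the reduced form.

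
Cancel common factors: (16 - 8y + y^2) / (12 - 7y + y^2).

(-4 + y)/(-3 + y)

Apply the Euclidean algorithm:
  y^2 - 8y + 16 = (y^2 - 7y + 12) + (-y + 4)
  y^2 - 7y + 12 = (-y + 3)(-y + 4) + (0)
Last nonzero remainder: -y + 4. Dividing through by -1 gives the monic gcd y - 4.
Cancel y - 4 from numerator and denominator to get the reduced form.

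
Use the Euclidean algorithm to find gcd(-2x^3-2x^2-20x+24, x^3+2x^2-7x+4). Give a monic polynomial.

x-1

Apply the Euclidean algorithm:
  -2x^3-2x^2-20x+24 = (-2)(x^3+2x^2-7x+4) + (2x^2-34x+32)
  x^3+2x^2-7x+4 = ((1/2)x+19/2)(2x^2-34x+32) + (300x-300)
  2x^2-34x+32 = ((1/150)x-8/75)(300x-300) + (0)
Last nonzero remainder: 300x-300. Dividing through by 300 gives the monic gcd x-1.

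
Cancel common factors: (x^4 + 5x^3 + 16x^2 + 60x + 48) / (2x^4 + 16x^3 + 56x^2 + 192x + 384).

(x + 1)/(2x + 8)

By polynomial division,
  x^4 + 5x^3 + 16x^2 + 60x + 48 = (1/2)(2x^4 + 16x^3 + 56x^2 + 192x + 384) + (-3x^3 - 12x^2 - 36x - 144)
  2x^4 + 16x^3 + 56x^2 + 192x + 384 = (-(2/3)x - 8/3)(-3x^3 - 12x^2 - 36x - 144) + (0)
Last nonzero remainder: -3x^3 - 12x^2 - 36x - 144. Dividing through by -3 gives the monic gcd x^3 + 4x^2 + 12x + 48.
Cancel x^3 + 4x^2 + 12x + 48 from numerator and denominator to get the reduced form.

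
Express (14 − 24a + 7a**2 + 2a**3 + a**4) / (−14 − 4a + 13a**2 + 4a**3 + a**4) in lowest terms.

(−1 + a)/(1 + a)

Apply the Euclidean algorithm:
  a**4 + 2a**3 + 7a**2 − 24a + 14 = (a**4 + 4a**3 + 13a**2 − 4a − 14) + (−2a**3 − 6a**2 − 20a + 28)
  a**4 + 4a**3 + 13a**2 − 4a − 14 = (−(1/2)a − 1/2)(−2a**3 − 6a**2 − 20a + 28) + (0)
Last nonzero remainder: −2a**3 − 6a**2 − 20a + 28. Dividing through by −2 gives the monic gcd a**3 + 3a**2 + 10a − 14.
Cancel a**3 + 3a**2 + 10a − 14 from numerator and denominator to get the reduced form.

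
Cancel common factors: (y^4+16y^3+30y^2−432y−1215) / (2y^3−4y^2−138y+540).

(y^2+12y+27)/(2y−12)

Euclidean algorithm in ℚ[y]:
  y^4+16y^3+30y^2−432y−1215 = ((1/2)y+9)(2y^3−4y^2−138y+540) + (135y^2+540y−6075)
  2y^3−4y^2−138y+540 = ((2/135)y−4/45)(135y^2+540y−6075) + (0)
Last nonzero remainder: 135y^2+540y−6075. Dividing through by 135 gives the monic gcd y^2+4y−45.
Cancel y^2+4y−45 from numerator and denominator to get the reduced form.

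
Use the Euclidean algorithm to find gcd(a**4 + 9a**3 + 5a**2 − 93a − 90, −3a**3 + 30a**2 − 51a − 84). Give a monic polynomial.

a + 1

Repeated division with remainder:
  a**4 + 9a**3 + 5a**2 − 93a − 90 = (−(1/3)a − 19/3)(−3a**3 + 30a**2 − 51a − 84) + (178a**2 − 444a − 622)
  −3a**3 + 30a**2 − 51a − 84 = (−(3/178)a + 1002/7921)(178a**2 − 444a − 622) + (−(42120/7921)a − 42120/7921)
  178a**2 − 444a − 622 = (−(704969/21060)a + 2463431/21060)(−(42120/7921)a − 42120/7921) + (0)
Last nonzero remainder: −(42120/7921)a − 42120/7921. Dividing through by −42120/7921 gives the monic gcd a + 1.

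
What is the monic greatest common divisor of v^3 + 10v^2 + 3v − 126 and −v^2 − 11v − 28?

v + 7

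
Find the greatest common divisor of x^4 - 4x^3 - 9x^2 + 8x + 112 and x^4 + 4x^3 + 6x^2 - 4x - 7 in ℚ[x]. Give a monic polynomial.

x^2 + 4x + 7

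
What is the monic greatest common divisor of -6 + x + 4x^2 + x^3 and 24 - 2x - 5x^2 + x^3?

2 + x

Repeated division with remainder:
  x^3 + 4x^2 + x - 6 = (x^3 - 5x^2 - 2x + 24) + (9x^2 + 3x - 30)
  x^3 - 5x^2 - 2x + 24 = ((1/9)x - 16/27)(9x^2 + 3x - 30) + ((28/9)x + 56/9)
  9x^2 + 3x - 30 = ((81/28)x - 135/28)((28/9)x + 56/9) + (0)
Last nonzero remainder: (28/9)x + 56/9. Dividing through by 28/9 gives the monic gcd x + 2.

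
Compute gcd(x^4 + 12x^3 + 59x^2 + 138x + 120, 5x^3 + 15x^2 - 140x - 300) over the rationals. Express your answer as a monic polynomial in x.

x + 2

Repeated division with remainder:
  x^4 + 12x^3 + 59x^2 + 138x + 120 = ((1/5)x + 9/5)(5x^3 + 15x^2 - 140x - 300) + (60x^2 + 450x + 660)
  5x^3 + 15x^2 - 140x - 300 = ((1/12)x - 3/8)(60x^2 + 450x + 660) + (-(105/4)x - 105/2)
  60x^2 + 450x + 660 = (-(16/7)x - 88/7)(-(105/4)x - 105/2) + (0)
Last nonzero remainder: -(105/4)x - 105/2. Dividing through by -105/4 gives the monic gcd x + 2.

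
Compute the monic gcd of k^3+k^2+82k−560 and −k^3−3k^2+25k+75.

k−5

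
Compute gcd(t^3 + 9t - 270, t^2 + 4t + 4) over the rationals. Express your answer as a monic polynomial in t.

1

Repeated division with remainder:
  t^3 + 9t - 270 = (t - 4)(t^2 + 4t + 4) + (21t - 254)
  t^2 + 4t + 4 = ((1/21)t + 338/441)(21t - 254) + (87616/441)
  21t - 254 = ((9261/87616)t - 56007/43808)(87616/441) + (0)
The last nonzero remainder is the constant 87616/441, so the polynomials are coprime and gcd = 1.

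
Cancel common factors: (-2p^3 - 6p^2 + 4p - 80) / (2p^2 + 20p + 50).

(-p^2 + 2p - 8)/(p + 5)

Apply the Euclidean algorithm:
  -2p^3 - 6p^2 + 4p - 80 = (-p + 7)(2p^2 + 20p + 50) + (-86p - 430)
  2p^2 + 20p + 50 = (-(1/43)p - 5/43)(-86p - 430) + (0)
Last nonzero remainder: -86p - 430. Dividing through by -86 gives the monic gcd p + 5.
Cancel p + 5 from numerator and denominator to get the reduced form.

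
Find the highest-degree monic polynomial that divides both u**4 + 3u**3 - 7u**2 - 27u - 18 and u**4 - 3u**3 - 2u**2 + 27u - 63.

u**2 - 9

Euclidean algorithm in ℚ[u]:
  u**4 + 3u**3 - 7u**2 - 27u - 18 = (u**4 - 3u**3 - 2u**2 + 27u - 63) + (6u**3 - 5u**2 - 54u + 45)
  u**4 - 3u**3 - 2u**2 + 27u - 63 = ((1/6)u - 13/36)(6u**3 - 5u**2 - 54u + 45) + ((187/36)u**2 - 187/4)
  6u**3 - 5u**2 - 54u + 45 = ((216/187)u - 180/187)((187/36)u**2 - 187/4) + (0)
Last nonzero remainder: (187/36)u**2 - 187/4. Dividing through by 187/36 gives the monic gcd u**2 - 9.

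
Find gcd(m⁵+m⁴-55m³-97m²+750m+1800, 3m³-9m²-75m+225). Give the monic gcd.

m²-25

Repeated division with remainder:
  m⁵+m⁴-55m³-97m²+750m+1800 = ((1/3)m²+(4/3)m-6)(3m³-9m²-75m+225) + (-126m²+3150)
  3m³-9m²-75m+225 = (-(1/42)m+1/14)(-126m²+3150) + (0)
Last nonzero remainder: -126m²+3150. Dividing through by -126 gives the monic gcd m²-25.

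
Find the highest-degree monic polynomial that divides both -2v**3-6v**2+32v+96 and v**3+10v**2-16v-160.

v**2-16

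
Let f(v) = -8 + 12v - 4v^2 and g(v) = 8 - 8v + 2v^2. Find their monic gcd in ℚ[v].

Repeated division with remainder:
  -4v^2 + 12v - 8 = (-2)(2v^2 - 8v + 8) + (-4v + 8)
  2v^2 - 8v + 8 = (-(1/2)v + 1)(-4v + 8) + (0)
Last nonzero remainder: -4v + 8. Dividing through by -4 gives the monic gcd v - 2.

-2 + v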